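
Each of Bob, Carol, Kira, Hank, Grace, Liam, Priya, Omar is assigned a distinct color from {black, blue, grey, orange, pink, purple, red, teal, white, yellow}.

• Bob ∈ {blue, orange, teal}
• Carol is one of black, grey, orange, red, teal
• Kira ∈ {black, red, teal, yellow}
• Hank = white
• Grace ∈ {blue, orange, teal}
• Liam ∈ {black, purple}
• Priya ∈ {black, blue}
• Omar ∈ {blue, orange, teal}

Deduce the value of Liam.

Hank must be white (only option left).
Bob, Grace, Omar between them cover only {blue, orange, teal} — a naked triple. Remove those values from Carol, Kira, Priya.
That leaves Priya = black. So Carol, Kira, Liam can't be black.
So Liam = purple.

purple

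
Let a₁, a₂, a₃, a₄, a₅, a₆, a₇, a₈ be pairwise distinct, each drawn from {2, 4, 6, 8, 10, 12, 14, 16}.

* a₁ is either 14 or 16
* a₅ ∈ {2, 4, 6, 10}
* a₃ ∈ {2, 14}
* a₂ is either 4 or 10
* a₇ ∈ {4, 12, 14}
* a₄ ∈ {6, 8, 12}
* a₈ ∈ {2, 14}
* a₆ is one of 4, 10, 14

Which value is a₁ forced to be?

The 8 variables draw from only 8 values {2, 4, 6, 8, 10, 12, 14, 16}, so each is used; only a₄ can be 8, hence a₄ = 8.
The 7 still-open variables draw from only 7 values {2, 4, 6, 10, 12, 14, 16}, so each is used; only a₅ can be 6, hence a₅ = 6.
Among the 6 still-open variables, 12 fits only a₇ (and all 6 values in {2, 4, 10, 12, 14, 16} must be used), so a₇ = 12.
Among the 5 still-open variables, 16 fits only a₁ (and all 5 values in {2, 4, 10, 14, 16} must be used), so a₁ = 16.

16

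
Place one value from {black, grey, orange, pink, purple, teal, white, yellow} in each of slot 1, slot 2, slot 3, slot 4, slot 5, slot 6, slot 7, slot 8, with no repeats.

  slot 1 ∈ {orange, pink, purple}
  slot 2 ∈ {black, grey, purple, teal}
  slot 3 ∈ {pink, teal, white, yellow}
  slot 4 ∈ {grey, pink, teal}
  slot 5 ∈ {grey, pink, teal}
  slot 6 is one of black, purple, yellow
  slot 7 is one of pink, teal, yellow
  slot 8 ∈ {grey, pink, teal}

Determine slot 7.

yellow

Among the 8 variables, orange fits only slot 1 (and all 8 values in {black, grey, orange, pink, purple, teal, white, yellow} must be used), so slot 1 = orange.
The 7 still-open variables draw from only 7 values {black, grey, pink, purple, teal, white, yellow}, so each is used; only slot 3 can be white, hence slot 3 = white.
The 3 variables slot 4, slot 5, slot 8 are confined to {grey, pink, teal}, which locks those values in; drop them from slot 2, slot 7.
So slot 7 = yellow.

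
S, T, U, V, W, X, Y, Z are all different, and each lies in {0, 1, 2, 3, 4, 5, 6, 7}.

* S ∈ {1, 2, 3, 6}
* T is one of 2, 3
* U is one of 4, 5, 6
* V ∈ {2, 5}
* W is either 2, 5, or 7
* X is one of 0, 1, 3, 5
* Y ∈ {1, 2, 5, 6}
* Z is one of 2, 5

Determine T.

The 8 variables together cover exactly {0, 1, 2, 3, 4, 5, 6, 7} — 8 values for 8 variables — and 0 appears only in X's list, so X = 0.
Among the 7 still-open variables, 4 fits only U (and all 7 values in {1, 2, 3, 4, 5, 6, 7} must be used), so U = 4.
The 6 still-open variables draw from only 6 values {1, 2, 3, 5, 6, 7}, so each is used; only W can be 7, hence W = 7.
The 2 variables V and Z are confined to {2, 5}, which locks those values in; drop them from S, T, Y.
So T = 3.

3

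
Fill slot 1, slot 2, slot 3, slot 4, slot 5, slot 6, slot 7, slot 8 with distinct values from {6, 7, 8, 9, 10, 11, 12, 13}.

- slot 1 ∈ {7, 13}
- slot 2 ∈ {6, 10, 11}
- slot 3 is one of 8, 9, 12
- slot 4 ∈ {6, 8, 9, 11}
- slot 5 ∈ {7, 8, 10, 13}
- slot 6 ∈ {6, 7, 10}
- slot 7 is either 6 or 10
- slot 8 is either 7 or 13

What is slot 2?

11

The 8 variables together cover exactly {6, 7, 8, 9, 10, 11, 12, 13} — 8 values for 8 variables — and 12 appears only in slot 3's list, so slot 3 = 12.
The 7 still-open variables together cover exactly {6, 7, 8, 9, 10, 11, 13} — 7 values for 7 variables — and 9 appears only in slot 4's list, so slot 4 = 9.
The 6 still-open variables draw from only 6 values {6, 7, 8, 10, 11, 13}, so each is used; only slot 5 can be 8, hence slot 5 = 8.
Among the 5 still-open variables, 11 fits only slot 2 (and all 5 values in {6, 7, 10, 11, 13} must be used), so slot 2 = 11.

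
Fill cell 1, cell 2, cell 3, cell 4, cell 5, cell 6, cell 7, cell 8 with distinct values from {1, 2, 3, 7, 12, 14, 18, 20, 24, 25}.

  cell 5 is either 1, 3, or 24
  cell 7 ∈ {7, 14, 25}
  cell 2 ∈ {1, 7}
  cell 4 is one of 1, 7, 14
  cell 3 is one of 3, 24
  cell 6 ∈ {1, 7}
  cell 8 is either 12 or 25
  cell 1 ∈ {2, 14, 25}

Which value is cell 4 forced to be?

14

Among the 8 variables, 2 fits only cell 1 (and all 8 values in {1, 2, 3, 7, 12, 14, 24, 25} must be used), so cell 1 = 2.
The 7 still-open variables draw from only 7 values {1, 3, 7, 12, 14, 24, 25}, so each is used; only cell 8 can be 12, hence cell 8 = 12.
The 6 still-open variables together cover exactly {1, 3, 7, 14, 24, 25} — 6 values for 6 variables — and 25 appears only in cell 7's list, so cell 7 = 25.
The 5 still-open variables draw from only 5 values {1, 3, 7, 14, 24}, so each is used; only cell 4 can be 14, hence cell 4 = 14.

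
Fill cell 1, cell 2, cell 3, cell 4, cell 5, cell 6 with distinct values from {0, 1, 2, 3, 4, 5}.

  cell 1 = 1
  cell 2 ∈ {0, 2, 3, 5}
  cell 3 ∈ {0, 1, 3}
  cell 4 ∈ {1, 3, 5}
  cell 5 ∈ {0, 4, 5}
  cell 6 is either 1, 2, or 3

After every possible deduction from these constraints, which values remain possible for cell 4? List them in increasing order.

3, 5

cell 1's domain is down to {1}, so cell 1 = 1. So cell 3, cell 4, cell 6 can't be 1.
Among the 5 still-open variables, 4 fits only cell 5 (and all 5 values in {0, 2, 3, 4, 5} must be used), so cell 5 = 4.
No further eliminations apply; cell 4 can still be any of 3, 5.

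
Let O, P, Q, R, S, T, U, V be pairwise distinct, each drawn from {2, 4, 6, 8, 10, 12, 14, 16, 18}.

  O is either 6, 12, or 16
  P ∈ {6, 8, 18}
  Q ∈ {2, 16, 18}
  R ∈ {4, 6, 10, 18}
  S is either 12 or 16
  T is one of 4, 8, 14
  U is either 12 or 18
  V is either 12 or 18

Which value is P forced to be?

The 2 variables U and V are confined to {12, 18}, which locks those values in; drop them from O, P, Q, R, S.
S's domain is down to {16}, so S = 16. So O, Q can't be 16.
That leaves O = 6. Eliminate 6 elsewhere: P, R.
So P = 8.

8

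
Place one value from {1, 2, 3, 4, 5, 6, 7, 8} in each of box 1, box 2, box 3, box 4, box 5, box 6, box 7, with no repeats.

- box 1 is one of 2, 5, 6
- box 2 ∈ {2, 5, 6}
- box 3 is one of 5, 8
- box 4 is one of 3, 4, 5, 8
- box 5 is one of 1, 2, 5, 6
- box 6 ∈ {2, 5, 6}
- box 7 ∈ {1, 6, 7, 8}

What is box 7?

7

The 3 variables box 1, box 2, box 6 are confined to {2, 5, 6}, which locks those values in; drop them from box 3, box 4, box 5, box 7.
box 3's domain is down to {8}, so box 3 = 8. So box 4, box 7 can't be 8.
That leaves box 5 = 1. Eliminate 1 elsewhere: box 7.
So box 7 = 7.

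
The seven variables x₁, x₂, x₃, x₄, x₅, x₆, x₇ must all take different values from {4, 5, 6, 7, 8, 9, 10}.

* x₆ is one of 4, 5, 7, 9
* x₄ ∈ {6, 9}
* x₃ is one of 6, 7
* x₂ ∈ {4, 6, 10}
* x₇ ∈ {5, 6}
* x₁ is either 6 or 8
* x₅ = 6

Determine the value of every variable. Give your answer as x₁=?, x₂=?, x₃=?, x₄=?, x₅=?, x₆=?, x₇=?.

x₁=8, x₂=10, x₃=7, x₄=9, x₅=6, x₆=4, x₇=5

x₅'s domain is down to {6}, so x₅ = 6. So x₁, x₂, x₃, x₄, x₇ can't be 6.
x₇ has just one choice, so x₇ = 5. So x₆ can't be 5.
x₁'s domain is down to {8}, so x₁ = 8.
That leaves x₃ = 7. Strike 7 from x₆.
That leaves x₄ = 9. Remove 9 from x₆.
x₆ has just one choice, so x₆ = 4. Eliminate 4 elsewhere: x₂.
x₂ must be 10 (only option left).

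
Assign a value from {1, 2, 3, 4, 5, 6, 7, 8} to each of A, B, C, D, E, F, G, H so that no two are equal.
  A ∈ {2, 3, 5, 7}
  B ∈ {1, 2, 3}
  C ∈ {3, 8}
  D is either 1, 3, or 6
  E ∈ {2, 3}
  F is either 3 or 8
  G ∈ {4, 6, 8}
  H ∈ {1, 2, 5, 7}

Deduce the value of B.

Among the 8 variables, 4 fits only G (and all 8 values in {1, 2, 3, 4, 5, 6, 7, 8} must be used), so G = 4.
Among the 7 still-open variables, 6 fits only D (and all 7 values in {1, 2, 3, 5, 6, 7, 8} must be used), so D = 6.
C and F share exactly the 2 values {3, 8}; by pigeonhole those values go to them, so strike 3, 8 from A, B, E.
E must be 2 (only option left). Eliminate 2 elsewhere: A, B, H.
So B = 1.

1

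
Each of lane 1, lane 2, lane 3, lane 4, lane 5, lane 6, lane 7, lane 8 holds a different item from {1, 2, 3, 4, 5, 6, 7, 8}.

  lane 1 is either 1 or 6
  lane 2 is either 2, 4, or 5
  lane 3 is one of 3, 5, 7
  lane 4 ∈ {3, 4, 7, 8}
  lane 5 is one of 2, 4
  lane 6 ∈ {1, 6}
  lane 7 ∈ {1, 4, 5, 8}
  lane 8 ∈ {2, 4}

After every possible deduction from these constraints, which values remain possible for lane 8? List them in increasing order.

2, 4

lane 1 and lane 6 between them cover only {1, 6} — a naked pair. Remove those values from lane 7.
The 2 variables lane 5 and lane 8 are confined to {2, 4}, which locks those values in; drop them from lane 2, lane 4, lane 7.
lane 2 must be 5 (only option left). Remove 5 from lane 3, lane 7.
lane 7 must be 8 (only option left). Strike 8 from lane 4.
No further eliminations apply; lane 8 can still be any of 2, 4.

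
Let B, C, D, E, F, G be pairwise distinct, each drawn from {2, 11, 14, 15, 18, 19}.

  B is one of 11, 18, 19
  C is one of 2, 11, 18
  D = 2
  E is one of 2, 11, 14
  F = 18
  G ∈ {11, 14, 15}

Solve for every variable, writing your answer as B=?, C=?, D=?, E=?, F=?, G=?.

D must be 2 (only option left). Remove 2 from C, E.
F's domain is down to {18}, so F = 18. Eliminate 18 elsewhere: B, C.
C's domain is down to {11}, so C = 11. Eliminate 11 elsewhere: B, E, G.
That leaves E = 14. Remove 14 from G.
That leaves G = 15.
B must be 19 (only option left).

B=19, C=11, D=2, E=14, F=18, G=15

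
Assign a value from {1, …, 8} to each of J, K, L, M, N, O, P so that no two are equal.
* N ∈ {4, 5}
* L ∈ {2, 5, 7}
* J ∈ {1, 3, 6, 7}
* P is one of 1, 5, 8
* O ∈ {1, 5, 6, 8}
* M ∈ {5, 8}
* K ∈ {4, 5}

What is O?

The 2 variables K and N are confined to {4, 5}, which locks those values in; drop them from L, M, O, P.
M has just one choice, so M = 8. Strike 8 from O, P.
That leaves P = 1. Strike 1 from J, O.
So O = 6.

6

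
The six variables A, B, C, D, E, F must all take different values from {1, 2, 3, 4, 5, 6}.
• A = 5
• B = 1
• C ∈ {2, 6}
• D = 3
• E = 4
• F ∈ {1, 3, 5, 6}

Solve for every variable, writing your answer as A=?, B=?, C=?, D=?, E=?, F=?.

A=5, B=1, C=2, D=3, E=4, F=6

A's domain is down to {5}, so A = 5. Remove 5 from F.
B must be 1 (only option left). Strike 1 from F.
D must be 3 (only option left). Strike 3 from F.
That leaves E = 4.
That leaves F = 6. So C can't be 6.
C must be 2 (only option left).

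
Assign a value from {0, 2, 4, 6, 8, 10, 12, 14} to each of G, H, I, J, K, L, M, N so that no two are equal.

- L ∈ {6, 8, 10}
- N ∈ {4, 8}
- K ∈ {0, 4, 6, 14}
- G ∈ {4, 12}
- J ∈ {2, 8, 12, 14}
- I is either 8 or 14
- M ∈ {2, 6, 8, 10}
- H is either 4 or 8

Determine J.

2

The 8 variables draw from only 8 values {0, 2, 4, 6, 8, 10, 12, 14}, so each is used; only K can be 0, hence K = 0.
H and N share exactly the 2 values {4, 8}; by pigeonhole those values go to them, so strike 4, 8 from G, I, J, L, M.
G's domain is down to {12}, so G = 12. Eliminate 12 elsewhere: J.
I must be 14 (only option left). Remove 14 from J.
So J = 2.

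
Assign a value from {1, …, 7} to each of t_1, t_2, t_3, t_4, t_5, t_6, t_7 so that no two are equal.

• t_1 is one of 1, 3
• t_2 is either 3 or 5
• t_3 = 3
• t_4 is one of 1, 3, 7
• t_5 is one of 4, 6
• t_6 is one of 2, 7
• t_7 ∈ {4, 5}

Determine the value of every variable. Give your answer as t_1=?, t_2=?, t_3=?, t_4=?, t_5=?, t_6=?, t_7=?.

t_1=1, t_2=5, t_3=3, t_4=7, t_5=6, t_6=2, t_7=4

t_3 must be 3 (only option left). Eliminate 3 elsewhere: t_1, t_2, t_4.
t_1's domain is down to {1}, so t_1 = 1. Strike 1 from t_4.
t_2's domain is down to {5}, so t_2 = 5. So t_7 can't be 5.
t_4's domain is down to {7}, so t_4 = 7. So t_6 can't be 7.
t_6 must be 2 (only option left).
t_7's domain is down to {4}, so t_7 = 4. So t_5 can't be 4.
t_5 has just one choice, so t_5 = 6.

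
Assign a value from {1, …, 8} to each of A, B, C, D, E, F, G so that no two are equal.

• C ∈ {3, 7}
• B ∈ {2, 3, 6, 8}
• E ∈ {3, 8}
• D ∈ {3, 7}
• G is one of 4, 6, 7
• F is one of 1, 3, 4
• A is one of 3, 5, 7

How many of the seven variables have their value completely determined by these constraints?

2

The 2 variables C and D are confined to {3, 7}, which locks those values in; drop them from A, B, E, F, G.
A's domain is down to {5}, so A = 5.
That leaves E = 8. Strike 8 from B.
Determined: A=5, E=8. The other variables each still have more than one consistent value. That makes 2.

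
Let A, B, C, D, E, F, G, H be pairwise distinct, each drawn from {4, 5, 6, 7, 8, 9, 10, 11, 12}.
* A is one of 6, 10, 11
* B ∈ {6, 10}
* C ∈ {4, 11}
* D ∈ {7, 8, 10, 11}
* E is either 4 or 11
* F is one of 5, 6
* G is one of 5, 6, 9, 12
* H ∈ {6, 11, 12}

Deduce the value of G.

The 2 variables C and E are confined to {4, 11}, which locks those values in; drop them from A, D, H.
A and B between them cover only {6, 10} — a naked pair. Remove those values from D, F, G, H.
That leaves F = 5. So G can't be 5.
H has just one choice, so H = 12. Remove 12 from G.
So G = 9.

9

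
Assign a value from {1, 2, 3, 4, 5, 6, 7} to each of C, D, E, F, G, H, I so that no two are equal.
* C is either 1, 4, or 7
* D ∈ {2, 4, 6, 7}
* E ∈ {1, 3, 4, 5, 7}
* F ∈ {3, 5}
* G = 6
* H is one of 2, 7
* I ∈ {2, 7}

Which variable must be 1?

G must be 6 (only option left). Remove 6 from D.
H and I between them cover only {2, 7} — a naked pair. Remove those values from C, D, E.
D has just one choice, so D = 4. Strike 4 from C, E.
So 1 goes to C.

C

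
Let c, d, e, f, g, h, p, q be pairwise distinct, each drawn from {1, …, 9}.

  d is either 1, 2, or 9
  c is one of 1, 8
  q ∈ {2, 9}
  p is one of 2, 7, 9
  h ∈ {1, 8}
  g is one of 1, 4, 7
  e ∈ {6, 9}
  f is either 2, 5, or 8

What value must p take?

The 8 variables draw from only 8 values {1, 2, 4, 5, 6, 7, 8, 9}, so each is used; only g can be 4, hence g = 4.
The 7 still-open variables together cover exactly {1, 2, 5, 6, 7, 8, 9} — 7 values for 7 variables — and 5 appears only in f's list, so f = 5.
The 6 still-open variables together cover exactly {1, 2, 6, 7, 8, 9} — 6 values for 6 variables — and 6 appears only in e's list, so e = 6.
Among the 5 still-open variables, 7 fits only p (and all 5 values in {1, 2, 7, 8, 9} must be used), so p = 7.

7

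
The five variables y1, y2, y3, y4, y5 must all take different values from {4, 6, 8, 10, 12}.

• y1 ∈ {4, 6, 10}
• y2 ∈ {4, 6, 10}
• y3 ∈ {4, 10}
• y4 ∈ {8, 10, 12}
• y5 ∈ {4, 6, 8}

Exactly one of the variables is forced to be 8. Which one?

Among the 5 variables, 12 fits only y4 (and all 5 values in {4, 6, 8, 10, 12} must be used), so y4 = 12.
The 4 still-open variables together cover exactly {4, 6, 8, 10} — 4 values for 4 variables — and 8 appears only in y5's list, so y5 = 8.

y5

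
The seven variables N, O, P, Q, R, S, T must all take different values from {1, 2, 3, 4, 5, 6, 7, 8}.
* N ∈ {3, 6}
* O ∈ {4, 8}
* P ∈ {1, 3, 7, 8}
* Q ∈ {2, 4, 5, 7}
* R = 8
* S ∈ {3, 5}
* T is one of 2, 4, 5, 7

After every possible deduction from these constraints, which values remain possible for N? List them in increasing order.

3, 6

R has just one choice, so R = 8. Strike 8 from O, P.
That leaves O = 4. Strike 4 from Q, T.
No further eliminations apply; N can still be any of 3, 6.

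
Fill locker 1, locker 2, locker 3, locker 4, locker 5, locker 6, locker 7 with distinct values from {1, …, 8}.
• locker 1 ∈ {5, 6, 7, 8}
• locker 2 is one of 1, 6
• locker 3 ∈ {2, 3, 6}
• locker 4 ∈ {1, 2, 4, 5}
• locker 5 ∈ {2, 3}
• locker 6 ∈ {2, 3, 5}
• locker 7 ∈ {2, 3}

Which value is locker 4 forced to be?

locker 5 and locker 7 between them cover only {2, 3} — a naked pair. Remove those values from locker 3, locker 4, locker 6.
locker 3 must be 6 (only option left). Strike 6 from locker 1, locker 2.
locker 6 must be 5 (only option left). So locker 1, locker 4 can't be 5.
locker 2 must be 1 (only option left). Eliminate 1 elsewhere: locker 4.
So locker 4 = 4.

4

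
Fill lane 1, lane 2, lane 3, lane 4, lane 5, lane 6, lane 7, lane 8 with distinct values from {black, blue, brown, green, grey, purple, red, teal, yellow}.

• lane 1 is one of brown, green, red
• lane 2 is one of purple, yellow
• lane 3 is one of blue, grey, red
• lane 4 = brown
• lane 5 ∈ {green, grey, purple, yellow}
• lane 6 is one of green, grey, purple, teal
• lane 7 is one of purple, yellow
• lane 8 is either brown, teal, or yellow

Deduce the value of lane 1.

lane 4 has just one choice, so lane 4 = brown. Eliminate brown elsewhere: lane 1, lane 8.
The 7 still-open variables draw from only 7 values {blue, green, grey, purple, red, teal, yellow}, so each is used; only lane 3 can be blue, hence lane 3 = blue.
The 6 still-open variables together cover exactly {green, grey, purple, red, teal, yellow} — 6 values for 6 variables — and red appears only in lane 1's list, so lane 1 = red.

red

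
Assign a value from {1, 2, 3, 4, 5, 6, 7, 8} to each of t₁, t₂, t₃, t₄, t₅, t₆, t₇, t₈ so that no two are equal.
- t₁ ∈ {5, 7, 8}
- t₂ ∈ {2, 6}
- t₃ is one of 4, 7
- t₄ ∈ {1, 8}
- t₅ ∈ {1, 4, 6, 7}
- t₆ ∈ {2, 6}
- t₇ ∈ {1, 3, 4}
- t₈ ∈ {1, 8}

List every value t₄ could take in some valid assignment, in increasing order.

1, 8

The 8 variables draw from only 8 values {1, 2, 3, 4, 5, 6, 7, 8}, so each is used; only t₇ can be 3, hence t₇ = 3.
The 7 still-open variables draw from only 7 values {1, 2, 4, 5, 6, 7, 8}, so each is used; only t₁ can be 5, hence t₁ = 5.
The 2 variables t₂ and t₆ are confined to {2, 6}, which locks those values in; drop them from t₅.
The 2 variables t₄ and t₈ are confined to {1, 8}, which locks those values in; drop them from t₅.
No further eliminations apply; t₄ can still be any of 1, 8.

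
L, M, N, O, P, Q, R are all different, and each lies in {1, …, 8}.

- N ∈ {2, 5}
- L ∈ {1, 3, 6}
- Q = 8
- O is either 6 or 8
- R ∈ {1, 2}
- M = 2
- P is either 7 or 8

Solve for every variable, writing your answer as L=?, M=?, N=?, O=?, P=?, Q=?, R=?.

L=3, M=2, N=5, O=6, P=7, Q=8, R=1

M's domain is down to {2}, so M = 2. Remove 2 from N, R.
N has just one choice, so N = 5.
Q's domain is down to {8}, so Q = 8. Strike 8 from O, P.
R's domain is down to {1}, so R = 1. So L can't be 1.
O has just one choice, so O = 6. Remove 6 from L.
P has just one choice, so P = 7.
L's domain is down to {3}, so L = 3.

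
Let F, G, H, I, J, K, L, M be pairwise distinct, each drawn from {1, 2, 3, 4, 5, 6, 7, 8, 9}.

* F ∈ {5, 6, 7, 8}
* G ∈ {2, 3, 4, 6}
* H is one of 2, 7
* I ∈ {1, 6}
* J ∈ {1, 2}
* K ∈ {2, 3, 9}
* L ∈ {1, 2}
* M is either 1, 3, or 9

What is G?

4

The 2 variables J and L are confined to {1, 2}, which locks those values in; drop them from G, H, I, K, M.
H's domain is down to {7}, so H = 7. Remove 7 from F.
I's domain is down to {6}, so I = 6. So F, G can't be 6.
K and M between them cover only {3, 9} — a naked pair. Remove those values from G.
So G = 4.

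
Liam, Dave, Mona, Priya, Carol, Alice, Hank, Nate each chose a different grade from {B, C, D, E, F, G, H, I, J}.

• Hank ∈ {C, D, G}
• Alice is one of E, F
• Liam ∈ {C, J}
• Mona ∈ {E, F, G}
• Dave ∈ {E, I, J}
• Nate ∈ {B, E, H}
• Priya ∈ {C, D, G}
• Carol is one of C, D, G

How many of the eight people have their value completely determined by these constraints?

The 3 variables Priya, Carol, Hank are confined to {C, D, G}, which locks those values in; drop them from Liam, Mona.
That leaves Liam = J. Strike J from Dave.
Mona and Alice share exactly the 2 values {E, F}; by pigeonhole those values go to them, so strike E, F from Dave, Nate.
Dave's domain is down to {I}, so Dave = I.
Determined: Liam=J, Dave=I. The other people each still have more than one consistent value. That makes 2.

2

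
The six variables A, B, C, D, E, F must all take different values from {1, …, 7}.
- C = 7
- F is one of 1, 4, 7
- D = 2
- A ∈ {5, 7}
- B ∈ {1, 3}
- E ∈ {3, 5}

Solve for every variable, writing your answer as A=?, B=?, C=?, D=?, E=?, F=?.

C has just one choice, so C = 7. Eliminate 7 elsewhere: A, F.
That leaves D = 2.
A must be 5 (only option left). Remove 5 from E.
E must be 3 (only option left). Strike 3 from B.
That leaves B = 1. Remove 1 from F.
F's domain is down to {4}, so F = 4.

A=5, B=1, C=7, D=2, E=3, F=4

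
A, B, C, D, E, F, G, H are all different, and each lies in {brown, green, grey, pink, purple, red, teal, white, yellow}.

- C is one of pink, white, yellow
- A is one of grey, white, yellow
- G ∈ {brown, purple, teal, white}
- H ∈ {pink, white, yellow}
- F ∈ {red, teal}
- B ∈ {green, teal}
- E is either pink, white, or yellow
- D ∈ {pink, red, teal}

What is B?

green

C, E, H between them cover only {pink, white, yellow} — a naked triple. Remove those values from A, D, G.
A has just one choice, so A = grey.
D and F share exactly the 2 values {red, teal}; by pigeonhole those values go to them, so strike red, teal from B, G.
So B = green.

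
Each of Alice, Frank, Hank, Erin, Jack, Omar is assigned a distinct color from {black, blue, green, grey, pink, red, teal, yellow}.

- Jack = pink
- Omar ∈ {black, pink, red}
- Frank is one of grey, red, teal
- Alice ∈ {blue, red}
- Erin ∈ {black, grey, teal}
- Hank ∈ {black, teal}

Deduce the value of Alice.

Jack has just one choice, so Jack = pink. Remove pink from Omar.
Among the 5 still-open variables, blue fits only Alice (and all 5 values in {black, blue, grey, red, teal} must be used), so Alice = blue.

blue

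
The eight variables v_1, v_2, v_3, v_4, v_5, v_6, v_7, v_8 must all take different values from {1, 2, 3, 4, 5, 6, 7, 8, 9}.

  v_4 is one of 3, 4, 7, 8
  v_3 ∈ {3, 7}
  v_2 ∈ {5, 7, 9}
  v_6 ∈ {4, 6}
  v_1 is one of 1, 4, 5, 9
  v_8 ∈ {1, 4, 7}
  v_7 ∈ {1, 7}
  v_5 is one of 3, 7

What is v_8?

Among the 8 variables, 6 fits only v_6 (and all 8 values in {1, 3, 4, 5, 6, 7, 8, 9} must be used), so v_6 = 6.
The 7 still-open variables draw from only 7 values {1, 3, 4, 5, 7, 8, 9}, so each is used; only v_4 can be 8, hence v_4 = 8.
The 2 variables v_3 and v_5 are confined to {3, 7}, which locks those values in; drop them from v_2, v_7, v_8.
v_7 has just one choice, so v_7 = 1. So v_1, v_8 can't be 1.
So v_8 = 4.

4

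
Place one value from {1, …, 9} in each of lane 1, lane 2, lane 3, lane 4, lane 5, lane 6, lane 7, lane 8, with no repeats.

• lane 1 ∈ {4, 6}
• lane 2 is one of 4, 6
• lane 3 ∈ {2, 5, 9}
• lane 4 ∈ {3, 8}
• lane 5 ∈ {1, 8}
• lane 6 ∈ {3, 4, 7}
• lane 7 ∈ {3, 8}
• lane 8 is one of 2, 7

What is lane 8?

lane 1 and lane 2 share exactly the 2 values {4, 6}; by pigeonhole those values go to them, so strike 4, 6 from lane 6.
lane 4 and lane 7 share exactly the 2 values {3, 8}; by pigeonhole those values go to them, so strike 3, 8 from lane 5, lane 6.
That leaves lane 5 = 1.
lane 6's domain is down to {7}, so lane 6 = 7. Remove 7 from lane 8.
So lane 8 = 2.

2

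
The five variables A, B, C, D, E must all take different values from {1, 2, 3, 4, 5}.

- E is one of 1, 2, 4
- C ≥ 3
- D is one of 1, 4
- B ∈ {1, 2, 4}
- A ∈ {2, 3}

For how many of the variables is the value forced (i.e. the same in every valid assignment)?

Among the 5 variables, 5 fits only C (and all 5 values in {1, 2, 3, 4, 5} must be used), so C = 5.
The 4 still-open variables draw from only 4 values {1, 2, 3, 4}, so each is used; only A can be 3, hence A = 3.
Determined: A=3, C=5. The other variables each still have more than one consistent value. That makes 2.

2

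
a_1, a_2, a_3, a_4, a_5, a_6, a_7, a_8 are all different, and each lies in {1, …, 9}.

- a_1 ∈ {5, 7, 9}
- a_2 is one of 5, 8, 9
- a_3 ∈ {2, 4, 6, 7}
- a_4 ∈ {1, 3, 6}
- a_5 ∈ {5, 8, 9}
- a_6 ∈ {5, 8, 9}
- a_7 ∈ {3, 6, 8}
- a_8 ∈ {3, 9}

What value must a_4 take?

1

a_2, a_5, a_6 between them cover only {5, 8, 9} — a naked triple. Remove those values from a_1, a_7, a_8.
a_1 must be 7 (only option left). Strike 7 from a_3.
a_8 must be 3 (only option left). Remove 3 from a_4, a_7.
That leaves a_7 = 6. Strike 6 from a_3, a_4.
So a_4 = 1.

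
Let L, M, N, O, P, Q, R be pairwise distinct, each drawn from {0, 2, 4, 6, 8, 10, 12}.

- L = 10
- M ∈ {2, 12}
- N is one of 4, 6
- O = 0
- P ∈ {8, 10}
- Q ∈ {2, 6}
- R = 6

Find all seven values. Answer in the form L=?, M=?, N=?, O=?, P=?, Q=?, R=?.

L has just one choice, so L = 10. So P can't be 10.
O must be 0 (only option left).
P's domain is down to {8}, so P = 8.
R's domain is down to {6}, so R = 6. Strike 6 from N, Q.
N's domain is down to {4}, so N = 4.
That leaves Q = 2. So M can't be 2.
M has just one choice, so M = 12.

L=10, M=12, N=4, O=0, P=8, Q=2, R=6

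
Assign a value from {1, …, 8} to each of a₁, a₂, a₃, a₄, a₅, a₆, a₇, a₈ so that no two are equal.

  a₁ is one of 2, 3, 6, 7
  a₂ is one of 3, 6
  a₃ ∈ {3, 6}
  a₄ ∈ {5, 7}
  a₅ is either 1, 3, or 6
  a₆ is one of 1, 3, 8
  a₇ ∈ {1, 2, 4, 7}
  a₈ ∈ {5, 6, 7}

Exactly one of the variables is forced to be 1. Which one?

a₅

The 8 variables draw from only 8 values {1, 2, 3, 4, 5, 6, 7, 8}, so each is used; only a₇ can be 4, hence a₇ = 4.
The 7 still-open variables draw from only 7 values {1, 2, 3, 5, 6, 7, 8}, so each is used; only a₁ can be 2, hence a₁ = 2.
The 6 still-open variables draw from only 6 values {1, 3, 5, 6, 7, 8}, so each is used; only a₆ can be 8, hence a₆ = 8.
The 5 still-open variables draw from only 5 values {1, 3, 5, 6, 7}, so each is used; only a₅ can be 1, hence a₅ = 1.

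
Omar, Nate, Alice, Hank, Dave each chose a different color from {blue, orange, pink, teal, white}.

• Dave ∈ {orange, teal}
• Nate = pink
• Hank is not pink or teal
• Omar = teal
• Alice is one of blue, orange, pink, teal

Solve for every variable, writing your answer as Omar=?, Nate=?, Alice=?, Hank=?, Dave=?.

Omar's domain is down to {teal}, so Omar = teal. Strike teal from Alice, Dave.
Nate has just one choice, so Nate = pink. Remove pink from Alice.
Dave's domain is down to {orange}, so Dave = orange. Strike orange from Alice, Hank.
That leaves Alice = blue. Eliminate blue elsewhere: Hank.
Hank's domain is down to {white}, so Hank = white.

Omar=teal, Nate=pink, Alice=blue, Hank=white, Dave=orange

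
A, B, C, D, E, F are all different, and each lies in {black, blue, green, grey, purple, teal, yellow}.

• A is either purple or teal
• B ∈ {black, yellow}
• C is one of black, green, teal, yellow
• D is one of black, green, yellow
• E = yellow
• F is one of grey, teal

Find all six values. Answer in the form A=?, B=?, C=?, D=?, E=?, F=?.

E has just one choice, so E = yellow. Remove yellow from B, C, D.
B's domain is down to {black}, so B = black. Remove black from C, D.
D's domain is down to {green}, so D = green. Remove green from C.
That leaves C = teal. Eliminate teal elsewhere: A, F.
F has just one choice, so F = grey.
A has just one choice, so A = purple.

A=purple, B=black, C=teal, D=green, E=yellow, F=grey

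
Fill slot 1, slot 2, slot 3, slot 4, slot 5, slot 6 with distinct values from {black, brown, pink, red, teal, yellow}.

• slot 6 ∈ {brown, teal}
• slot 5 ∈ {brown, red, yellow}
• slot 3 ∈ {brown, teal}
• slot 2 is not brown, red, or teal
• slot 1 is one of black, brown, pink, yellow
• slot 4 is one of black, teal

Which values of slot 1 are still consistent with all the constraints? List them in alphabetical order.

pink, yellow

The 6 variables draw from only 6 values {black, brown, pink, red, teal, yellow}, so each is used; only slot 5 can be red, hence slot 5 = red.
The 2 variables slot 3 and slot 6 are confined to {brown, teal}, which locks those values in; drop them from slot 1, slot 4.
slot 4's domain is down to {black}, so slot 4 = black. So slot 1, slot 2 can't be black.
No further eliminations apply; slot 1 can still be any of pink, yellow.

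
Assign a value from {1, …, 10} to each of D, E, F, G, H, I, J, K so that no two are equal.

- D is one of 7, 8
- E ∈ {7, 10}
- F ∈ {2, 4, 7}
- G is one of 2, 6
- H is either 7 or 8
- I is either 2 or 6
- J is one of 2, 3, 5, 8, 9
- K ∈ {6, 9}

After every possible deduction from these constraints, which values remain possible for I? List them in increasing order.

2, 6

D and H share exactly the 2 values {7, 8}; by pigeonhole those values go to them, so strike 7, 8 from E, F, J.
E has just one choice, so E = 10.
The 2 variables G and I are confined to {2, 6}, which locks those values in; drop them from F, J, K.
F has just one choice, so F = 4.
K has just one choice, so K = 9. Eliminate 9 elsewhere: J.
No further eliminations apply; I can still be any of 2, 6.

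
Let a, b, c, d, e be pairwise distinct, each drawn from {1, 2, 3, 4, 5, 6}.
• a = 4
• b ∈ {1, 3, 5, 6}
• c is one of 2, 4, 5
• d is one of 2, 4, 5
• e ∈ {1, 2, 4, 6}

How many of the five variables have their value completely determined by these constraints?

1

a has just one choice, so a = 4. Eliminate 4 elsewhere: c, d, e.
The 2 variables c and d are confined to {2, 5}, which locks those values in; drop them from b, e.
Determined: a=4. The other variables each still have more than one consistent value. That makes 1.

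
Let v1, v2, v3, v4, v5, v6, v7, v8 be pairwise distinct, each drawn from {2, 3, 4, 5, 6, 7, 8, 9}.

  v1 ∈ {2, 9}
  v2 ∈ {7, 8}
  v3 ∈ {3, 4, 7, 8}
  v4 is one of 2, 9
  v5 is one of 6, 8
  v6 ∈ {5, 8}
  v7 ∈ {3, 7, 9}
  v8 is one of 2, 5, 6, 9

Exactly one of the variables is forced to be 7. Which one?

Among the 8 variables, 4 fits only v3 (and all 8 values in {2, 3, 4, 5, 6, 7, 8, 9} must be used), so v3 = 4.
The 7 still-open variables together cover exactly {2, 3, 5, 6, 7, 8, 9} — 7 values for 7 variables — and 3 appears only in v7's list, so v7 = 3.
Among the 6 still-open variables, 7 fits only v2 (and all 6 values in {2, 5, 6, 7, 8, 9} must be used), so v2 = 7.

v2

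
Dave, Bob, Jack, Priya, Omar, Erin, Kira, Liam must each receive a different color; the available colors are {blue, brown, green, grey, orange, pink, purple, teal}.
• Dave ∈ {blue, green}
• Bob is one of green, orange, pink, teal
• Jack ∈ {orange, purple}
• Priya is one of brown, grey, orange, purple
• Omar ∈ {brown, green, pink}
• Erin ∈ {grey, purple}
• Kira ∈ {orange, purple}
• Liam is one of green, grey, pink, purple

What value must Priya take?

Among the 8 variables, blue fits only Dave (and all 8 values in {blue, brown, green, grey, orange, pink, purple, teal} must be used), so Dave = blue.
The 7 still-open variables draw from only 7 values {brown, green, grey, orange, pink, purple, teal}, so each is used; only Bob can be teal, hence Bob = teal.
Jack and Kira between them cover only {orange, purple} — a naked pair. Remove those values from Priya, Erin, Liam.
Erin has just one choice, so Erin = grey. So Priya, Liam can't be grey.
So Priya = brown.

brown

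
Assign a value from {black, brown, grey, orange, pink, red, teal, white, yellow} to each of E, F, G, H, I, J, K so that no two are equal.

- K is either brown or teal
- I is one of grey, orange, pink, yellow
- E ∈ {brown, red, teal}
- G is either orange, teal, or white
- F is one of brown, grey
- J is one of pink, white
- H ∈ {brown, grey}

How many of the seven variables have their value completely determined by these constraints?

2

F and H share exactly the 2 values {brown, grey}; by pigeonhole those values go to them, so strike brown, grey from E, I, K.
K must be teal (only option left). Remove teal from E, G.
E must be red (only option left).
Determined: E=red, K=teal. The other variables each still have more than one consistent value. That makes 2.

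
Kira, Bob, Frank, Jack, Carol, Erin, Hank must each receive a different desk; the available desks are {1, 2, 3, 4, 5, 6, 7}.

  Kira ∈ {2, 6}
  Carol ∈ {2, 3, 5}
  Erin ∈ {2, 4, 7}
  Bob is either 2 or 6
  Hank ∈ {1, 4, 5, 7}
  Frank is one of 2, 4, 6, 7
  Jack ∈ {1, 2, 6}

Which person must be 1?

The 7 variables together cover exactly {1, 2, 3, 4, 5, 6, 7} — 7 values for 7 variables — and 3 appears only in Carol's list, so Carol = 3.
Among the 6 still-open variables, 5 fits only Hank (and all 6 values in {1, 2, 4, 5, 6, 7} must be used), so Hank = 5.
Among the 5 still-open variables, 1 fits only Jack (and all 5 values in {1, 2, 4, 6, 7} must be used), so Jack = 1.

Jack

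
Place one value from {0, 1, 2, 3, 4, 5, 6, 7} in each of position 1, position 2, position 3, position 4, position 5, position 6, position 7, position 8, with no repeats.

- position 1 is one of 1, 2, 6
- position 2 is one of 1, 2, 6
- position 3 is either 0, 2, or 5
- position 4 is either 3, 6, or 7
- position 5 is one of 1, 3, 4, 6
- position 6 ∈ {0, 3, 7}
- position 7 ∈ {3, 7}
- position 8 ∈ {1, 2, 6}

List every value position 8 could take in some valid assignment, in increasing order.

Among the 8 variables, 4 fits only position 5 (and all 8 values in {0, 1, 2, 3, 4, 5, 6, 7} must be used), so position 5 = 4.
The 7 still-open variables draw from only 7 values {0, 1, 2, 3, 5, 6, 7}, so each is used; only position 3 can be 5, hence position 3 = 5.
Among the 6 still-open variables, 0 fits only position 6 (and all 6 values in {0, 1, 2, 3, 6, 7} must be used), so position 6 = 0.
position 1, position 2, position 8 share exactly the 3 values {1, 2, 6}; by pigeonhole those values go to them, so strike 1, 2, 6 from position 4.
No further eliminations apply; position 8 can still be any of 1, 2, 6.

1, 2, 6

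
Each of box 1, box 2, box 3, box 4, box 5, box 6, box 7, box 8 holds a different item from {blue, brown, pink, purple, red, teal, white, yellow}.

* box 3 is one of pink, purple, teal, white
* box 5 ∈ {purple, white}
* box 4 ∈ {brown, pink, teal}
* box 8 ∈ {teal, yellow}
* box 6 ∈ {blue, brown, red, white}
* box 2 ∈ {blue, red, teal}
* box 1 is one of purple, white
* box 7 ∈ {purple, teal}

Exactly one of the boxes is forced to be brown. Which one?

box 4

Among the 8 variables, yellow fits only box 8 (and all 8 values in {blue, brown, pink, purple, red, teal, white, yellow} must be used), so box 8 = yellow.
The 2 variables box 1 and box 5 are confined to {purple, white}, which locks those values in; drop them from box 3, box 6, box 7.
That leaves box 7 = teal. Remove teal from box 2, box 3, box 4.
box 3's domain is down to {pink}, so box 3 = pink. Eliminate pink elsewhere: box 4.
So brown goes to box 4.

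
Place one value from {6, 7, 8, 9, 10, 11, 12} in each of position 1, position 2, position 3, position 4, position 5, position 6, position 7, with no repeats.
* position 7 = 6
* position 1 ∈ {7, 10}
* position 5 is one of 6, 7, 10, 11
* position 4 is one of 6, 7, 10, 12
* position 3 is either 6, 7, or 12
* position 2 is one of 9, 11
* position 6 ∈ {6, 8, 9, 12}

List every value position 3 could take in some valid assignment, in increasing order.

7, 12

position 7 has just one choice, so position 7 = 6. Remove 6 from position 3, position 4, position 5, position 6.
The 6 still-open variables together cover exactly {7, 8, 9, 10, 11, 12} — 6 values for 6 variables — and 8 appears only in position 6's list, so position 6 = 8.
The 5 still-open variables draw from only 5 values {7, 9, 10, 11, 12}, so each is used; only position 2 can be 9, hence position 2 = 9.
The 4 still-open variables draw from only 4 values {7, 10, 11, 12}, so each is used; only position 5 can be 11, hence position 5 = 11.
No further eliminations apply; position 3 can still be any of 7, 12.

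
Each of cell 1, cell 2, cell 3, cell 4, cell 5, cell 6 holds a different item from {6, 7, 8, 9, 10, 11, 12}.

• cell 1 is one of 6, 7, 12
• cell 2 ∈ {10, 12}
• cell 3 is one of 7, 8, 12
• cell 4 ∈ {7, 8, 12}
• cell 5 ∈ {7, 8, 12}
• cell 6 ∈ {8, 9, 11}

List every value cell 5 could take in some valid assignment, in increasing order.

The 3 variables cell 3, cell 4, cell 5 are confined to {7, 8, 12}, which locks those values in; drop them from cell 1, cell 2, cell 6.
That leaves cell 1 = 6.
That leaves cell 2 = 10.
No further eliminations apply; cell 5 can still be any of 7, 8, 12.

7, 8, 12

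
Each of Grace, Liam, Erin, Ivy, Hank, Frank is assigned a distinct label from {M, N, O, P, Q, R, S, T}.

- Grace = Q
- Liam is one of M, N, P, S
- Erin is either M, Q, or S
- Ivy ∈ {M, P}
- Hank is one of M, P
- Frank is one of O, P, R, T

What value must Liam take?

N

Grace must be Q (only option left). So Erin can't be Q.
Ivy and Hank share exactly the 2 values {M, P}; by pigeonhole those values go to them, so strike M, P from Liam, Erin, Frank.
Erin has just one choice, so Erin = S. Remove S from Liam.
So Liam = N.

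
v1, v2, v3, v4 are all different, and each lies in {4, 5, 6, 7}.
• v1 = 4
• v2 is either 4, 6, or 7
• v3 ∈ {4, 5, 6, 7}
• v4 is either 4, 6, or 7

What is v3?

5

v1's domain is down to {4}, so v1 = 4. Eliminate 4 elsewhere: v2, v3, v4.
Among the 3 still-open variables, 5 fits only v3 (and all 3 values in {5, 6, 7} must be used), so v3 = 5.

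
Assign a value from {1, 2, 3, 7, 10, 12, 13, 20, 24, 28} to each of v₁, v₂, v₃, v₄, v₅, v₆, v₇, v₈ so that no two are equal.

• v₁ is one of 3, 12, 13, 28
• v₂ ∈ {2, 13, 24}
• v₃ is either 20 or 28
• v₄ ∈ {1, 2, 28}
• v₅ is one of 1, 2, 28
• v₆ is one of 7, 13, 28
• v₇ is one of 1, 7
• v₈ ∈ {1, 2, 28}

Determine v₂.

The 3 variables v₄, v₅, v₈ are confined to {1, 2, 28}, which locks those values in; drop them from v₁, v₂, v₃, v₆, v₇.
v₃'s domain is down to {20}, so v₃ = 20.
v₇'s domain is down to {7}, so v₇ = 7. Remove 7 from v₆.
v₆ has just one choice, so v₆ = 13. Strike 13 from v₁, v₂.
So v₂ = 24.

24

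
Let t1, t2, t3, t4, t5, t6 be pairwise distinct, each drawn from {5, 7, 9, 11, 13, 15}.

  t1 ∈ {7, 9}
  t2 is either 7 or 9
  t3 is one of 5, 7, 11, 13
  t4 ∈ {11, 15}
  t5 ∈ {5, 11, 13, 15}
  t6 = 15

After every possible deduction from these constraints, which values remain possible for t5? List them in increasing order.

5, 13

t6's domain is down to {15}, so t6 = 15. Strike 15 from t4, t5.
t4 has just one choice, so t4 = 11. So t3, t5 can't be 11.
t1 and t2 between them cover only {7, 9} — a naked pair. Remove those values from t3.
No further eliminations apply; t5 can still be any of 5, 13.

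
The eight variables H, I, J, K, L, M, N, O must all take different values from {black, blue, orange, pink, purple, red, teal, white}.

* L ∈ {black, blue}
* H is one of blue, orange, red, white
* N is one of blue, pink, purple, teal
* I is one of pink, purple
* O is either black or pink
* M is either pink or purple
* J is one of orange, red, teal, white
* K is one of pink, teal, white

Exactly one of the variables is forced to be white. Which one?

The 2 variables I and M are confined to {pink, purple}, which locks those values in; drop them from K, N, O.
O's domain is down to {black}, so O = black. Remove black from L.
L's domain is down to {blue}, so L = blue. So H, N can't be blue.
N must be teal (only option left). So J, K can't be teal.
So white goes to K.

K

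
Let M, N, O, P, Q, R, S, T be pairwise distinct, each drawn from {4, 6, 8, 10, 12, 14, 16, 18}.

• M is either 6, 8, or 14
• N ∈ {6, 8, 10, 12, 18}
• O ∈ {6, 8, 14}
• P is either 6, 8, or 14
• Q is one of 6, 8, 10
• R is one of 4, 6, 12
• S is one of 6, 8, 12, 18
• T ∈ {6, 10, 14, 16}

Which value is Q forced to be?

10

Among the 8 variables, 4 fits only R (and all 8 values in {4, 6, 8, 10, 12, 14, 16, 18} must be used), so R = 4.
The 7 still-open variables draw from only 7 values {6, 8, 10, 12, 14, 16, 18}, so each is used; only T can be 16, hence T = 16.
The 3 variables M, O, P are confined to {6, 8, 14}, which locks those values in; drop them from N, Q, S.
So Q = 10.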